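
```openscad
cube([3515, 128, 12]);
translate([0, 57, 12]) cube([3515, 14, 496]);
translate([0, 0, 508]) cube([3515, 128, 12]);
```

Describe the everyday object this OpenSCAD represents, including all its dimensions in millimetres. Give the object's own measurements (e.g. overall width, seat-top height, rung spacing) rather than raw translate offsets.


An I-beam lying along x, 3515 mm long. Overall section height 520 mm. Two flanges 128 mm wide (y) and 12 mm thick, one on the floor and one at the top; a web 14 mm thick runs between them, centred on the flange width.


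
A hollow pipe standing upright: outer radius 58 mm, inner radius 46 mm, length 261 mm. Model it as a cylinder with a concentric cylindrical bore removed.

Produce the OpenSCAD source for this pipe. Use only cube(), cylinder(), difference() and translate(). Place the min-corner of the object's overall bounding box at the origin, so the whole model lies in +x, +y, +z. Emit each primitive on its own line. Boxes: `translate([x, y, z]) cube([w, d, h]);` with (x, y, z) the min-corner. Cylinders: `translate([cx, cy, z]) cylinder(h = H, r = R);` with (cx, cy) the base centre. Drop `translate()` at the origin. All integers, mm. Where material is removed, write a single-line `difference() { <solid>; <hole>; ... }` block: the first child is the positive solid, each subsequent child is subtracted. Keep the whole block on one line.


difference() { translate([58, 58, 0]) cylinder(h = 261, r = 58); translate([58, 58, 0]) cylinder(h = 261, r = 46); }


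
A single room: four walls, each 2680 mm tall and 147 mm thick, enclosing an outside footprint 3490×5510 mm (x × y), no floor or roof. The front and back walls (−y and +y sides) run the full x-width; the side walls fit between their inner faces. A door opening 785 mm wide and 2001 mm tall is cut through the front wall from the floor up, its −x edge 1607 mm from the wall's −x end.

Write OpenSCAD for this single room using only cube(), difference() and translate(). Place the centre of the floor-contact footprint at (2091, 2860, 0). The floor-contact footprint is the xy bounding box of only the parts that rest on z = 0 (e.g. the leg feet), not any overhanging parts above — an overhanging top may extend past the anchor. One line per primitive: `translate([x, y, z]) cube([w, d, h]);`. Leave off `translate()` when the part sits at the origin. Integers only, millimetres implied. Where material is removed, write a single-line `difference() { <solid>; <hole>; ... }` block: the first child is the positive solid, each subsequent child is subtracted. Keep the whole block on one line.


difference() { translate([346, 105, 0]) cube([3490, 147, 2680]); translate([1953, 105, 0]) cube([785, 147, 2001]); }
translate([346, 5468, 0]) cube([3490, 147, 2680]);
translate([346, 252, 0]) cube([147, 5216, 2680]);
translate([3689, 252, 0]) cube([147, 5216, 2680]);


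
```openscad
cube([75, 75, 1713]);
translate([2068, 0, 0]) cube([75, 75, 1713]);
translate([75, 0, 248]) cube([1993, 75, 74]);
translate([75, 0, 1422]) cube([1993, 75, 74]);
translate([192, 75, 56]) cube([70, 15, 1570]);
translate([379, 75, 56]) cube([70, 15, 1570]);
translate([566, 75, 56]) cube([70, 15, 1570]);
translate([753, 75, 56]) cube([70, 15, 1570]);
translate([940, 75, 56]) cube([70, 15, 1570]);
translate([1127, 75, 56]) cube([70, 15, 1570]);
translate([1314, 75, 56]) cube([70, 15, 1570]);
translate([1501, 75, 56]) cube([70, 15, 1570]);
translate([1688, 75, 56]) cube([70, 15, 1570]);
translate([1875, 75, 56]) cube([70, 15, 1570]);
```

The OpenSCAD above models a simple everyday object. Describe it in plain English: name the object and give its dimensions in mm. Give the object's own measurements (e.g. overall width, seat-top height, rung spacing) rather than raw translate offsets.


A fence section. Two 75×75 mm posts, 1713 mm tall, stand on the floor with a clear span of 1993 mm between their inner faces. Two horizontal rails of 75×74 mm section span the gap between the posts with their undersides at z = 248 mm and z = 1422 mm, flush with the posts' −y face. 10 pickets, each 70 mm wide, 15 mm thick and 1570 mm tall, are fixed to the +y face of the rails with their bottoms at z = 56 mm, spaced across the span with a 117 mm gap after the −x post and between neighbouring pickets, with 123 mm left before the +x post.


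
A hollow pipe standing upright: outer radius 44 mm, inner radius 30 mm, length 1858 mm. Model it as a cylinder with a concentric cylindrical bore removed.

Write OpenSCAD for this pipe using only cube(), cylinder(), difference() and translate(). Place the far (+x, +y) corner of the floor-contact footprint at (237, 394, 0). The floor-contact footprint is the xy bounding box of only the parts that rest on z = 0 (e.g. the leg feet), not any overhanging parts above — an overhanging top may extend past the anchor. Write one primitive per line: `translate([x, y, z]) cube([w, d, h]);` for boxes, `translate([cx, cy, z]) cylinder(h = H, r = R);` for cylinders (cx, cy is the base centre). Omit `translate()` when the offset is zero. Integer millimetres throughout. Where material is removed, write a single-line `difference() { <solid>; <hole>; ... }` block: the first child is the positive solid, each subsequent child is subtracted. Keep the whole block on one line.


difference() { translate([193, 350, 0]) cylinder(h = 1858, r = 44); translate([193, 350, 0]) cylinder(h = 1858, r = 30); }


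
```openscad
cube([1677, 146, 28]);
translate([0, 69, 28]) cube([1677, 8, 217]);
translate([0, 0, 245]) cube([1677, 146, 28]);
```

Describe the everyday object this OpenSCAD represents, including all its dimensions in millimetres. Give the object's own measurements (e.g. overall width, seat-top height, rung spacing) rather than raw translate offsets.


An I-beam lying along x, 1677 mm long. Overall section height 273 mm. Two flanges 146 mm wide (y) and 28 mm thick, one on the floor and one at the top; a web 8 mm thick runs between them, centred on the flange width.


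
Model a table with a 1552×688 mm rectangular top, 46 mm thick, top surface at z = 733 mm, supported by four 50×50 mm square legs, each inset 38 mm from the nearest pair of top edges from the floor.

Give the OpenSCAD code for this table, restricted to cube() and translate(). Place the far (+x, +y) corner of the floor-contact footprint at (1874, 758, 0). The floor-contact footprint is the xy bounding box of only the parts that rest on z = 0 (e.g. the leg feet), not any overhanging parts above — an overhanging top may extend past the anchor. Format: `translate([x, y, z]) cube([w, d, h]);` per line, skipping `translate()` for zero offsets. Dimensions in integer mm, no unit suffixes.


// leg_h = 733 - 46 = 687
translate([360, 108, 687]) cube([1552, 688, 46]);
translate([398, 146, 0]) cube([50, 50, 687]);
translate([1824, 146, 0]) cube([50, 50, 687]);
translate([398, 708, 0]) cube([50, 50, 687]);
translate([1824, 708, 0]) cube([50, 50, 687]);


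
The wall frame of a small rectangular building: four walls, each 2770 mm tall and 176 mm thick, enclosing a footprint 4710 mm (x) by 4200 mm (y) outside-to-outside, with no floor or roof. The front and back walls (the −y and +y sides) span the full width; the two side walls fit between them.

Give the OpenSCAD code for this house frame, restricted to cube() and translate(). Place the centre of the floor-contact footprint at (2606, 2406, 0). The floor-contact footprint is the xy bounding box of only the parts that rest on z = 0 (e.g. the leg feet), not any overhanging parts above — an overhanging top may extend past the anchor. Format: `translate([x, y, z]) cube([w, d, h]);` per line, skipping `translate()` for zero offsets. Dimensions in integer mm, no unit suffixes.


translate([251, 306, 0]) cube([4710, 176, 2770]);
translate([251, 4330, 0]) cube([4710, 176, 2770]);
translate([251, 482, 0]) cube([176, 3848, 2770]);
translate([4785, 482, 0]) cube([176, 3848, 2770]);


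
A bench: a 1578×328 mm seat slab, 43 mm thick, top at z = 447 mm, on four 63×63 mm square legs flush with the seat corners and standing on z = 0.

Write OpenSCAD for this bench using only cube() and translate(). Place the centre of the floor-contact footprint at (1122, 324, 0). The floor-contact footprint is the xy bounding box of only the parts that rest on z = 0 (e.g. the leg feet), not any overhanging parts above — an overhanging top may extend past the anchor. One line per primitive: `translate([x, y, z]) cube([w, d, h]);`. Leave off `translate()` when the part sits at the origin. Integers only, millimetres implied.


translate([333, 160, 404]) cube([1578, 328, 43]);
translate([333, 160, 0]) cube([63, 63, 404]);
translate([333, 425, 0]) cube([63, 63, 404]);
translate([1848, 160, 0]) cube([63, 63, 404]);
translate([1848, 425, 0]) cube([63, 63, 404]);


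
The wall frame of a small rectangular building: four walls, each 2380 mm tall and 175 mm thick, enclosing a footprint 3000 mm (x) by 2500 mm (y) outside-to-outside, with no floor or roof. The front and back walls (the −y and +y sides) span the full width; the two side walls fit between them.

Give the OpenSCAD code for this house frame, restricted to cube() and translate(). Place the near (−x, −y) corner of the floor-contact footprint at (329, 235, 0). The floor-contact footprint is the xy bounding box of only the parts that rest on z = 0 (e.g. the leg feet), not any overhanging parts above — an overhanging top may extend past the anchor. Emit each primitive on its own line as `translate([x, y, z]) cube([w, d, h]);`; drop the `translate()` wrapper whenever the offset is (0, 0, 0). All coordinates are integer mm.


translate([329, 235, 0]) cube([3000, 175, 2380]);
translate([329, 2560, 0]) cube([3000, 175, 2380]);
translate([329, 410, 0]) cube([175, 2150, 2380]);
translate([3154, 410, 0]) cube([175, 2150, 2380]);


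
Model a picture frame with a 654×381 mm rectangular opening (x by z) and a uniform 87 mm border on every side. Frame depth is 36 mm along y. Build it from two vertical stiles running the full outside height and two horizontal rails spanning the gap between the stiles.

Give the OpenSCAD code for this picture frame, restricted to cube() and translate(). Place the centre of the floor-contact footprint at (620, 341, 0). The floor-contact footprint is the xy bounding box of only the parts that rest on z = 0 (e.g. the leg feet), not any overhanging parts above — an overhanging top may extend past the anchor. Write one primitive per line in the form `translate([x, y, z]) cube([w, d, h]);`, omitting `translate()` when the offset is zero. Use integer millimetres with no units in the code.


translate([206, 323, 0]) cube([87, 36, 555]);
translate([947, 323, 0]) cube([87, 36, 555]);
translate([293, 323, 0]) cube([654, 36, 87]);
translate([293, 323, 468]) cube([654, 36, 87]);


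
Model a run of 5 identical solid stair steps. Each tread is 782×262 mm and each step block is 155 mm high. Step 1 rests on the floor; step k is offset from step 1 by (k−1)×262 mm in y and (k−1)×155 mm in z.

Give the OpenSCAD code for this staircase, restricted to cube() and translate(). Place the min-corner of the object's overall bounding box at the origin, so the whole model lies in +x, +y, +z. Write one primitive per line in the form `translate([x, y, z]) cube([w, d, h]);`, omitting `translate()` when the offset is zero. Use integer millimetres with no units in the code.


cube([782, 262, 155]);
translate([0, 262, 155]) cube([782, 262, 155]);
translate([0, 524, 310]) cube([782, 262, 155]);
translate([0, 786, 465]) cube([782, 262, 155]);
translate([0, 1048, 620]) cube([782, 262, 155]);


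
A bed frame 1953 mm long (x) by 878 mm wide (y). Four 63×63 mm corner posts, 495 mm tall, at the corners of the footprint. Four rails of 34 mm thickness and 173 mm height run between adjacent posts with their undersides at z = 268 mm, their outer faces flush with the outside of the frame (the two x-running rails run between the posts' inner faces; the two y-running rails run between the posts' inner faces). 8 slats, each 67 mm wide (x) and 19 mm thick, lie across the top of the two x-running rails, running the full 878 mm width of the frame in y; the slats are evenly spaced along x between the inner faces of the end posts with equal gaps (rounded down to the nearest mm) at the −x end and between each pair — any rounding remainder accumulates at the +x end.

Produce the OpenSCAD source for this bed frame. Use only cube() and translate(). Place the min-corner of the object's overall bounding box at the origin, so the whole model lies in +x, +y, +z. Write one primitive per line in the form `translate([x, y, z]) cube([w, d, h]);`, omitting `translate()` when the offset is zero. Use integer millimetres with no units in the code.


cube([63, 63, 495]);
translate([0, 815, 0]) cube([63, 63, 495]);
translate([1890, 0, 0]) cube([63, 63, 495]);
translate([1890, 815, 0]) cube([63, 63, 495]);
translate([63, 0, 268]) cube([1827, 34, 173]);
translate([63, 844, 268]) cube([1827, 34, 173]);
translate([0, 63, 268]) cube([34, 752, 173]);
translate([1919, 63, 268]) cube([34, 752, 173]);
translate([206, 0, 441]) cube([67, 878, 19]);
translate([416, 0, 441]) cube([67, 878, 19]);
translate([626, 0, 441]) cube([67, 878, 19]);
translate([836, 0, 441]) cube([67, 878, 19]);
translate([1046, 0, 441]) cube([67, 878, 19]);
translate([1256, 0, 441]) cube([67, 878, 19]);
translate([1466, 0, 441]) cube([67, 878, 19]);
translate([1676, 0, 441]) cube([67, 878, 19]);


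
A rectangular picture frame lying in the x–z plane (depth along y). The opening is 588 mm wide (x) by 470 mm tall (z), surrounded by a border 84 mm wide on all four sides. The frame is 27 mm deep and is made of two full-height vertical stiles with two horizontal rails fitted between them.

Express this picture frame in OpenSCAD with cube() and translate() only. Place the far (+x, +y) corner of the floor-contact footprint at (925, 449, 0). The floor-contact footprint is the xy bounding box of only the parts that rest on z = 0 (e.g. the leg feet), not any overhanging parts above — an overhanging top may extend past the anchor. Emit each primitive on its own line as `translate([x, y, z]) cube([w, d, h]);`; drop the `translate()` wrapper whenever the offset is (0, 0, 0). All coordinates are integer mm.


translate([169, 422, 0]) cube([84, 27, 638]);
translate([841, 422, 0]) cube([84, 27, 638]);
translate([253, 422, 0]) cube([588, 27, 84]);
translate([253, 422, 554]) cube([588, 27, 84]);


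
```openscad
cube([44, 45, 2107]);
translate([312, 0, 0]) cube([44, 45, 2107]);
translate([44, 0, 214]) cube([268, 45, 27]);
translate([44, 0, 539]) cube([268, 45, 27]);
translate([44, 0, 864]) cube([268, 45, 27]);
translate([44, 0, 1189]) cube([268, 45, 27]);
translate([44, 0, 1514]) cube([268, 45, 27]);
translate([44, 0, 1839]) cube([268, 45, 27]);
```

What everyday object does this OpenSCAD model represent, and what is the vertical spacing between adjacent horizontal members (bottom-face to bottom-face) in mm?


A ladder. The rung spacing is 325 mm.

Two tall 44×45 posts with 6 short bars between them — a ladder. Adjacent rungs sit at z = 214 and z = 539, so the spacing is 539 − 214 = 325 mm.


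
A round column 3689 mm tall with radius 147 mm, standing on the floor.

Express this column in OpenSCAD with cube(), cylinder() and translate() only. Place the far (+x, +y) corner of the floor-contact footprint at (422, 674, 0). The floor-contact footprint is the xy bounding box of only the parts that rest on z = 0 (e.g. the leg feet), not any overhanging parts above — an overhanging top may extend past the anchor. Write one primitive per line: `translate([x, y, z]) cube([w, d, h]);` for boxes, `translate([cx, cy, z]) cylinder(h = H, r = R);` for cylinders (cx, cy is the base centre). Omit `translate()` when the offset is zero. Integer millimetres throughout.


translate([275, 527, 0]) cylinder(h = 3689, r = 147);


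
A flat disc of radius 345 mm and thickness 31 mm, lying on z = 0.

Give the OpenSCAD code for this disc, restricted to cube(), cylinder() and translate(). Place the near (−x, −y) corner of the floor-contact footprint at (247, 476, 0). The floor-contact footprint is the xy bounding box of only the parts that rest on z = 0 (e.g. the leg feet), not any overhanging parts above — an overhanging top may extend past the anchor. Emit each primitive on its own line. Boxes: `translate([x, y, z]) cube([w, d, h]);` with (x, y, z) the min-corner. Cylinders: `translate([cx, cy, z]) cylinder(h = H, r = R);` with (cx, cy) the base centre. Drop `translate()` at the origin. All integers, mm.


translate([592, 821, 0]) cylinder(h = 31, r = 345);


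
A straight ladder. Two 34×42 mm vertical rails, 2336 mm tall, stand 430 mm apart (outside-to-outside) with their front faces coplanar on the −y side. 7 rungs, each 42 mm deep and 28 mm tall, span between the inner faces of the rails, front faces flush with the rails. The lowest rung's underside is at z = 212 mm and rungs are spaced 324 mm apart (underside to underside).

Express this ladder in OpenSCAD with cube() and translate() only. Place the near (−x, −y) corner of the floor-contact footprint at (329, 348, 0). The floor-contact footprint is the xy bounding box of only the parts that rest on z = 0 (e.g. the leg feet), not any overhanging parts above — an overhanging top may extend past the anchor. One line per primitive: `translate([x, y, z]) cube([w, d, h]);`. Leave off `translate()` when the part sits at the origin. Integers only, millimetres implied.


translate([329, 348, 0]) cube([34, 42, 2336]);
translate([725, 348, 0]) cube([34, 42, 2336]);
translate([363, 348, 212]) cube([362, 42, 28]);
translate([363, 348, 536]) cube([362, 42, 28]);
translate([363, 348, 860]) cube([362, 42, 28]);
translate([363, 348, 1184]) cube([362, 42, 28]);
translate([363, 348, 1508]) cube([362, 42, 28]);
translate([363, 348, 1832]) cube([362, 42, 28]);
translate([363, 348, 2156]) cube([362, 42, 28]);


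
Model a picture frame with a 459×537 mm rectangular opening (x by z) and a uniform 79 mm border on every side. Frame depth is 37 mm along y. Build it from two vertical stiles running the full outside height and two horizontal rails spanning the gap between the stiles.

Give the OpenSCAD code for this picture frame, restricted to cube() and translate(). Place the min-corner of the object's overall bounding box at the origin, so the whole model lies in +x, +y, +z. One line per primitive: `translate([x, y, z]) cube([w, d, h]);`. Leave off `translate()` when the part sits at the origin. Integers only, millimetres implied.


cube([79, 37, 695]);
translate([538, 0, 0]) cube([79, 37, 695]);
translate([79, 0, 0]) cube([459, 37, 79]);
translate([79, 0, 616]) cube([459, 37, 79]);


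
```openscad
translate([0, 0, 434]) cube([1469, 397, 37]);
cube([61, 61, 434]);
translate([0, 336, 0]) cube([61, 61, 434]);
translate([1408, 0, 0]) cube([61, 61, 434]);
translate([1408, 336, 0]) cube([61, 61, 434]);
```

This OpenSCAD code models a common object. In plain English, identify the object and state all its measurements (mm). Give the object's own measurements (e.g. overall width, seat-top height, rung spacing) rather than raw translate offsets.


A long wooden bench with a 1469 mm (x) × 397 mm (y) seat, 37 mm thick, its top surface 471 mm above the floor. Four 61 mm square legs at the seat corners, flush with the edges, run from z = 0 to the seat underside.


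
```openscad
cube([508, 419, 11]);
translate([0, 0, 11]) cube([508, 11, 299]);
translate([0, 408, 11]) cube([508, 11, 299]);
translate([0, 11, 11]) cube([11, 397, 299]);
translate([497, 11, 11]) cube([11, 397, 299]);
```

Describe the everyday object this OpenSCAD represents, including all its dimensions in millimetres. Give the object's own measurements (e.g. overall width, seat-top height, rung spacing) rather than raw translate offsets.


An open-topped rectangular box: outside dimensions 508×419×310 mm, with a uniform wall and base thickness of 11 mm. The base is a full 508×419 slab on the floor; four walls sit on top of the base. The front and back walls (the −y and +y sides) span the full width; the two side walls fit between them.


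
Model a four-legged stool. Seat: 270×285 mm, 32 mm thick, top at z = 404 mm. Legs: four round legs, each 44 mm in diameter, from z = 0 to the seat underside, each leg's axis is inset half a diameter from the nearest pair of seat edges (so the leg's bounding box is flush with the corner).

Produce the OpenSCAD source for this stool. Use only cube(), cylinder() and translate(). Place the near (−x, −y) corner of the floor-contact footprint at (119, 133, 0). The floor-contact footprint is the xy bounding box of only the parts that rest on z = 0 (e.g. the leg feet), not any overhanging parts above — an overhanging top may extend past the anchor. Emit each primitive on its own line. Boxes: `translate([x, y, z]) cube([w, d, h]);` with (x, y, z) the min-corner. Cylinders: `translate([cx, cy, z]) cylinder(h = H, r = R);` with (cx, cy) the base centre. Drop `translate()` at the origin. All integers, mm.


translate([119, 133, 372]) cube([270, 285, 32]);
translate([141, 155, 0]) cylinder(h = 372, r = 22);
translate([367, 155, 0]) cylinder(h = 372, r = 22);
translate([141, 396, 0]) cylinder(h = 372, r = 22);
translate([367, 396, 0]) cylinder(h = 372, r = 22);


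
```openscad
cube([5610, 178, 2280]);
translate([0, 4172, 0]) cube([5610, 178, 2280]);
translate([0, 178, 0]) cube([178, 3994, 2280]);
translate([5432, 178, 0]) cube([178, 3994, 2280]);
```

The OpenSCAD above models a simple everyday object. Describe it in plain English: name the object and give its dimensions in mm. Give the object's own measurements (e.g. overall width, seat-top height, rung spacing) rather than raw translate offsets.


The wall frame of a small rectangular building: four walls, each 2280 mm tall and 178 mm thick, enclosing a footprint 5610 mm (x) by 4350 mm (y) outside-to-outside, with no floor or roof. The front and back walls (the −y and +y sides) span the full width; the two side walls fit between them.


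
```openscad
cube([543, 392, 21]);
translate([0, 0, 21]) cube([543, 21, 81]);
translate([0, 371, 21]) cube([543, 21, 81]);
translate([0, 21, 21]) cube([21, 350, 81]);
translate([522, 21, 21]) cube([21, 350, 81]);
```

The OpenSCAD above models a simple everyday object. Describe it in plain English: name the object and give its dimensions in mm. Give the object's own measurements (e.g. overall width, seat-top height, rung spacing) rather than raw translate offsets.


An open-topped rectangular box: outside dimensions 543×392×102 mm, with a uniform wall and base thickness of 21 mm. The base is a full 543×392 slab on the floor; four walls sit on top of the base. The front and back walls (the −y and +y sides) span the full width; the two side walls fit between them.


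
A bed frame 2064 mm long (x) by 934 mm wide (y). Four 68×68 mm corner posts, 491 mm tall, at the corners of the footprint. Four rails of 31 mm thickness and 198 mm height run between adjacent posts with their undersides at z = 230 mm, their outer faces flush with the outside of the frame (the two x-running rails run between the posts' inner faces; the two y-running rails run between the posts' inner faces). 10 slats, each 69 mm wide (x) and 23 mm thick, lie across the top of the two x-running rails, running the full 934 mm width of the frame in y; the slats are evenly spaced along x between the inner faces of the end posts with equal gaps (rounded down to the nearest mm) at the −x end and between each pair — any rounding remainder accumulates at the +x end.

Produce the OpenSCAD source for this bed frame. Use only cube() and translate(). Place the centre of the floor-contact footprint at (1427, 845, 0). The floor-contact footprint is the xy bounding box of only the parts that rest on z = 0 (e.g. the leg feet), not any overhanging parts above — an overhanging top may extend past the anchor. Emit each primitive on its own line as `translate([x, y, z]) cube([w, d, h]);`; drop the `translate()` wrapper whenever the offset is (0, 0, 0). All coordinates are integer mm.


translate([395, 378, 0]) cube([68, 68, 491]);
translate([395, 1244, 0]) cube([68, 68, 491]);
translate([2391, 378, 0]) cube([68, 68, 491]);
translate([2391, 1244, 0]) cube([68, 68, 491]);
translate([463, 378, 230]) cube([1928, 31, 198]);
translate([463, 1281, 230]) cube([1928, 31, 198]);
translate([395, 446, 230]) cube([31, 798, 198]);
translate([2428, 446, 230]) cube([31, 798, 198]);
translate([575, 378, 428]) cube([69, 934, 23]);
translate([756, 378, 428]) cube([69, 934, 23]);
translate([937, 378, 428]) cube([69, 934, 23]);
translate([1118, 378, 428]) cube([69, 934, 23]);
translate([1299, 378, 428]) cube([69, 934, 23]);
translate([1480, 378, 428]) cube([69, 934, 23]);
translate([1661, 378, 428]) cube([69, 934, 23]);
translate([1842, 378, 428]) cube([69, 934, 23]);
translate([2023, 378, 428]) cube([69, 934, 23]);
translate([2204, 378, 428]) cube([69, 934, 23]);


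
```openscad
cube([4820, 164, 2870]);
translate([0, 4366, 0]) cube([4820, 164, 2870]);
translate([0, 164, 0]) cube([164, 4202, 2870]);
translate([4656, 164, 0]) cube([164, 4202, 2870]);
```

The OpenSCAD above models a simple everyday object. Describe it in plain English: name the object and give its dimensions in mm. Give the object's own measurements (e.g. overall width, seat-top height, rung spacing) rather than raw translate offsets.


The wall frame of a small rectangular building: four walls, each 2870 mm tall and 164 mm thick, enclosing a footprint 4820 mm (x) by 4530 mm (y) outside-to-outside, with no floor or roof. The front and back walls (the −y and +y sides) span the full width; the two side walls fit between them.


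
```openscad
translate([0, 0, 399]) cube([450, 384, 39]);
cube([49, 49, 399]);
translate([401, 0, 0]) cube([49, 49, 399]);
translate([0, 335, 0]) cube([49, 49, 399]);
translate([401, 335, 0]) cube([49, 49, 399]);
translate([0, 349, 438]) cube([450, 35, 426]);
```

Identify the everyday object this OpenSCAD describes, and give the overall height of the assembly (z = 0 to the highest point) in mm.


A chair. The overall height is 864 mm.

A slab on four corner posts with a tall panel at the back — a chair. The seat slab sits at z = 399 with thickness 39, and the 426 mm backrest starts at the seat top, so the overall height is 399 + 39 + 426 = 864 mm.


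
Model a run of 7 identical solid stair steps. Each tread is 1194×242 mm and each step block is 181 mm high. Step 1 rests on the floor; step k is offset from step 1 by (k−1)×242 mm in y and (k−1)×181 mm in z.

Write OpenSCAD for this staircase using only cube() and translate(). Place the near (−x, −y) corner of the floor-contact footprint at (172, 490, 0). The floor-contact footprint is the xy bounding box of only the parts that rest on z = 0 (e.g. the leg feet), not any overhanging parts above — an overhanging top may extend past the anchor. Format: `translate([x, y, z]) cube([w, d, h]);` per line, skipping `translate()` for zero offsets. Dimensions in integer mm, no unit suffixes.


translate([172, 490, 0]) cube([1194, 242, 181]);
translate([172, 732, 181]) cube([1194, 242, 181]);
translate([172, 974, 362]) cube([1194, 242, 181]);
translate([172, 1216, 543]) cube([1194, 242, 181]);
translate([172, 1458, 724]) cube([1194, 242, 181]);
translate([172, 1700, 905]) cube([1194, 242, 181]);
translate([172, 1942, 1086]) cube([1194, 242, 181]);


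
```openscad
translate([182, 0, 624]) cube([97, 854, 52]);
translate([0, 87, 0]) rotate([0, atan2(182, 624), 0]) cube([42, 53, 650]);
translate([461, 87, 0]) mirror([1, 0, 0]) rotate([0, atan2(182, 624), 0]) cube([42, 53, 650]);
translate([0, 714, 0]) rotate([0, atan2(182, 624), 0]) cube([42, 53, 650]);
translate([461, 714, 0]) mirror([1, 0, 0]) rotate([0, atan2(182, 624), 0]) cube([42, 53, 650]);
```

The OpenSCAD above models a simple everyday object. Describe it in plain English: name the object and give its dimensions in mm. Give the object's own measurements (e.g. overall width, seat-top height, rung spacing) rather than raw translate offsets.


A sawhorse. A 97×854×52 mm beam (x, y, z) sits on two A-frame leg pairs. Each pair is two raked legs of 42×53 mm section (53 mm along y) splaying symmetrically in x. Each leg rises 624 mm vertically over 182 mm of horizontal reach and is 650 mm long along its own axis. Every leg's outer bottom edge rests on the floor and its outer top edge meets a bottom edge of the beam — the left legs (tilting toward +x) meet the beam's −x bottom edge, the right legs (their mirror images, tilting toward −x) meet its +x bottom edge — so the leg tops tuck under the beam, the beam's underside is 624 mm above the floor, and the feet are 461 mm apart outside-to-outside with the beam centred between them. The two leg pairs are set in 87 mm from either end of the beam.


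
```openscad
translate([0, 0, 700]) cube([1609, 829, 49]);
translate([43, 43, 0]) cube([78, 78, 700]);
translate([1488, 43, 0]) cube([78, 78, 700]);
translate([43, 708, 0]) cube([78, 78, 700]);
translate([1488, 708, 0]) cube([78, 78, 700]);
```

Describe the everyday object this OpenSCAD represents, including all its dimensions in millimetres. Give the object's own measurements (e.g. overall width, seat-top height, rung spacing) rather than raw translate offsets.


A rectangular dining table. The top is 1609×829×49 mm with its upper surface at z = 749 mm. It stands on four 78×78 mm square legs, each inset 43 mm from the nearest pair of top edges, running from the floor to the underside of the top.


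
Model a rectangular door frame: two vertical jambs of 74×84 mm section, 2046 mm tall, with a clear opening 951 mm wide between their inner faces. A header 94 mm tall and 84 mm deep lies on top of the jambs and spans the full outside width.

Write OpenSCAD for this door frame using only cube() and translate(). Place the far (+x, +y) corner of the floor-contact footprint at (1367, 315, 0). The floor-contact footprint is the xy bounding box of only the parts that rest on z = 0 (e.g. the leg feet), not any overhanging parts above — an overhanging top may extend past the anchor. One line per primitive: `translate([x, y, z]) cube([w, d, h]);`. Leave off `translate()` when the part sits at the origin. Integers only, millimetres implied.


translate([268, 231, 0]) cube([74, 84, 2046]);
translate([1293, 231, 0]) cube([74, 84, 2046]);
translate([268, 231, 2046]) cube([1099, 84, 94]);


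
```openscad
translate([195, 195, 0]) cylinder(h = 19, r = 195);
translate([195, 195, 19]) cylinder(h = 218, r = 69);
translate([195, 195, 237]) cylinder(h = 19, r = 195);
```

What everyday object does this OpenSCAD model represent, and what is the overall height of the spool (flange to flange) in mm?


A spool. The overall height is 256 mm.

Three coaxial cylinders, large–small–large — a spool. Two 19 mm flanges and a 218 mm core give 19 + 218 + 19 = 256 mm.


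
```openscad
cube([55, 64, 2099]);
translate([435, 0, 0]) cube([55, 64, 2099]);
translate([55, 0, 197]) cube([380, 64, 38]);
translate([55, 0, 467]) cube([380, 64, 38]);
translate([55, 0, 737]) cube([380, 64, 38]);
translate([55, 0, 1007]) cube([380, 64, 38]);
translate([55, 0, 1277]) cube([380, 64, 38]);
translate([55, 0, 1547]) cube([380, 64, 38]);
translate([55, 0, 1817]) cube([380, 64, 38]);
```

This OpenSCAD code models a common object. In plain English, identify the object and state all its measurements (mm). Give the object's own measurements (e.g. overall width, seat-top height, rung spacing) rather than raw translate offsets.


A straight ladder. Two 55×64 mm vertical rails, 2099 mm tall, stand 490 mm apart (outside-to-outside) with their front faces coplanar on the −y side. 7 rungs, each 64 mm deep and 38 mm tall, span between the inner faces of the rails, front faces flush with the rails. The lowest rung's underside is at z = 197 mm and rungs are spaced 270 mm apart (underside to underside).


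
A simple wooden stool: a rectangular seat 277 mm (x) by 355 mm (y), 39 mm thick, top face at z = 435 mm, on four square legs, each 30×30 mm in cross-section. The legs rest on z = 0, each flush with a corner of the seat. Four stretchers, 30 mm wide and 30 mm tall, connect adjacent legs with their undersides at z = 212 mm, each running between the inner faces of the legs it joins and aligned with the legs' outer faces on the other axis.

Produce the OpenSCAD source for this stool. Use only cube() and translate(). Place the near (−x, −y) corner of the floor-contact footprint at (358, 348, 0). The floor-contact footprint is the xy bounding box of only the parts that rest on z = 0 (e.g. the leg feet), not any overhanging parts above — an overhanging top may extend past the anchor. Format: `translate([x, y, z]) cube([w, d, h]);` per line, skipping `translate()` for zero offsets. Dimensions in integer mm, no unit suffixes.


// leg_h = 435 - 39 = 396
// stretcher span = 277 - 2*30 = 217
translate([358, 348, 396]) cube([277, 355, 39]);
translate([358, 348, 0]) cube([30, 30, 396]);
translate([605, 348, 0]) cube([30, 30, 396]);
translate([358, 673, 0]) cube([30, 30, 396]);
translate([605, 673, 0]) cube([30, 30, 396]);
translate([388, 348, 212]) cube([217, 30, 30]);
translate([388, 673, 212]) cube([217, 30, 30]);
translate([358, 378, 212]) cube([30, 295, 30]);
translate([605, 378, 212]) cube([30, 295, 30]);


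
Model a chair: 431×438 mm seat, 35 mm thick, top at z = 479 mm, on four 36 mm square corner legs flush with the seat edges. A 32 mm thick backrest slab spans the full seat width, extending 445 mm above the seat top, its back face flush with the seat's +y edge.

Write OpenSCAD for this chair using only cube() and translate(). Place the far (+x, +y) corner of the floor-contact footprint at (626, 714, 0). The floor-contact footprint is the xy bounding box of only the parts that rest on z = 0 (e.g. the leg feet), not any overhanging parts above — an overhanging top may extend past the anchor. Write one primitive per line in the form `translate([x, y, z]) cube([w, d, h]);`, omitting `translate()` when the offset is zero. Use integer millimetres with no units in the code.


translate([195, 276, 444]) cube([431, 438, 35]);
translate([195, 276, 0]) cube([36, 36, 444]);
translate([590, 276, 0]) cube([36, 36, 444]);
translate([195, 678, 0]) cube([36, 36, 444]);
translate([590, 678, 0]) cube([36, 36, 444]);
translate([195, 682, 479]) cube([431, 32, 445]);


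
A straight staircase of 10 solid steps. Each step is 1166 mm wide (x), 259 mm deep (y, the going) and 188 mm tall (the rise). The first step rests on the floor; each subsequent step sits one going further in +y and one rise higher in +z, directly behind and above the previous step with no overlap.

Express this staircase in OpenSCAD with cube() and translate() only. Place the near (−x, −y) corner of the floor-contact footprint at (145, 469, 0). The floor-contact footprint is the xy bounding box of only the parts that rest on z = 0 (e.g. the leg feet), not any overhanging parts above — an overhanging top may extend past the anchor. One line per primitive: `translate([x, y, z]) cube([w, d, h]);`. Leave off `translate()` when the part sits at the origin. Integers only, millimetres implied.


translate([145, 469, 0]) cube([1166, 259, 188]);
translate([145, 728, 188]) cube([1166, 259, 188]);
translate([145, 987, 376]) cube([1166, 259, 188]);
translate([145, 1246, 564]) cube([1166, 259, 188]);
translate([145, 1505, 752]) cube([1166, 259, 188]);
translate([145, 1764, 940]) cube([1166, 259, 188]);
translate([145, 2023, 1128]) cube([1166, 259, 188]);
translate([145, 2282, 1316]) cube([1166, 259, 188]);
translate([145, 2541, 1504]) cube([1166, 259, 188]);
translate([145, 2800, 1692]) cube([1166, 259, 188]);


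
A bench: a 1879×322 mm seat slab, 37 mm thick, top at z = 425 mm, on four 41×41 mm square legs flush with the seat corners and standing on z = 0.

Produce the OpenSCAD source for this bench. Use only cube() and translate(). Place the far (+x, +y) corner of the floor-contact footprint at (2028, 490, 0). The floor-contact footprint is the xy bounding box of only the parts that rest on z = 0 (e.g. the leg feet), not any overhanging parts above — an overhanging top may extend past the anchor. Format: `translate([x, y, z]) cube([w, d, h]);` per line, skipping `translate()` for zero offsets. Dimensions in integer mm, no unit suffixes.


translate([149, 168, 388]) cube([1879, 322, 37]);
translate([149, 168, 0]) cube([41, 41, 388]);
translate([149, 449, 0]) cube([41, 41, 388]);
translate([1987, 168, 0]) cube([41, 41, 388]);
translate([1987, 449, 0]) cube([41, 41, 388]);


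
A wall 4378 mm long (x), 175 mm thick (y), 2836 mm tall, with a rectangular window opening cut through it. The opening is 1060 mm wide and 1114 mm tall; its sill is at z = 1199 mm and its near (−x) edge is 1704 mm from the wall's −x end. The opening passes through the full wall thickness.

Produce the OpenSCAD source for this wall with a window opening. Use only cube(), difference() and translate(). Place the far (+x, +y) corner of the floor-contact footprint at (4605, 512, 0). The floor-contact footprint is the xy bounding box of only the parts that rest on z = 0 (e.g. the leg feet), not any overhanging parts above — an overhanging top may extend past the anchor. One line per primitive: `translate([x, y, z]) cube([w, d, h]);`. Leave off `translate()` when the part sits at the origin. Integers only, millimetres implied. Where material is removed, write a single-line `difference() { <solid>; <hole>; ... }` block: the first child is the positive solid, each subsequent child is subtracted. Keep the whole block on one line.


difference() { translate([227, 337, 0]) cube([4378, 175, 2836]); translate([1931, 337, 1199]) cube([1060, 175, 1114]); }


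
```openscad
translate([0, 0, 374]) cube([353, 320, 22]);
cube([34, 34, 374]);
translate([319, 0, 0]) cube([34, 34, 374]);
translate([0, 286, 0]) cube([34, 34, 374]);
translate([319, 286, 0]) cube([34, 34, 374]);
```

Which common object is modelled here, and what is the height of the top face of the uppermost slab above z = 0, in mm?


A stool. The seat height is 396 mm.

A 353×320×22 slab at z = 374 on four corner posts — a stool. The seat top is 374 + 22 = 396 mm.


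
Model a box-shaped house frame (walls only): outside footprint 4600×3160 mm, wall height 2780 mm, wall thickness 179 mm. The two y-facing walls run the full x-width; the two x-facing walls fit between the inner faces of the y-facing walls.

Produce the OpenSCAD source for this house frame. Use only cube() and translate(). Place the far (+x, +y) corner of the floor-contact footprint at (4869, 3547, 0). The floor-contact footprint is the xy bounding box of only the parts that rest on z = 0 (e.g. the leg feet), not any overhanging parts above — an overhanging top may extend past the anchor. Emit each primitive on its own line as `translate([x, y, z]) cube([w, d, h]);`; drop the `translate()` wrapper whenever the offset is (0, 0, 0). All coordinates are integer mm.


translate([269, 387, 0]) cube([4600, 179, 2780]);
translate([269, 3368, 0]) cube([4600, 179, 2780]);
translate([269, 566, 0]) cube([179, 2802, 2780]);
translate([4690, 566, 0]) cube([179, 2802, 2780]);


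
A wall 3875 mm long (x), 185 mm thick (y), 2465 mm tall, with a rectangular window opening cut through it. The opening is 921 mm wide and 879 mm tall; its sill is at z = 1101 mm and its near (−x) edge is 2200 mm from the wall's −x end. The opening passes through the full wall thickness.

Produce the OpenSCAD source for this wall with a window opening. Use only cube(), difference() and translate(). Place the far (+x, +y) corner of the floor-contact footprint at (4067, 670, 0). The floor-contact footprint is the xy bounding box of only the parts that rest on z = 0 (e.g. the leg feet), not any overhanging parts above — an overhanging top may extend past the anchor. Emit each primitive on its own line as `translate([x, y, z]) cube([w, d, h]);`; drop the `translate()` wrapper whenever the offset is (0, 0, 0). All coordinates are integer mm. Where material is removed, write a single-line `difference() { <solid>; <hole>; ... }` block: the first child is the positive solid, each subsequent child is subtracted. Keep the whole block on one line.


difference() { translate([192, 485, 0]) cube([3875, 185, 2465]); translate([2392, 485, 1101]) cube([921, 185, 879]); }
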